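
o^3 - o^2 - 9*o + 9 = (o - 3)*(o - 1)*(o + 3)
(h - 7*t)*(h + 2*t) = h^2 - 5*h*t - 14*t^2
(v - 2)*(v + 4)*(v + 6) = v^3 + 8*v^2 + 4*v - 48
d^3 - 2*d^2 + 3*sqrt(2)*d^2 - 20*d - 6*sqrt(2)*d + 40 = (d - 2)*(d - 2*sqrt(2))*(d + 5*sqrt(2))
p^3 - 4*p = p*(p - 2)*(p + 2)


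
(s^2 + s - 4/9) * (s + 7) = s^3 + 8*s^2 + 59*s/9 - 28/9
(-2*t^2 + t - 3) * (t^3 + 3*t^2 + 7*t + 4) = -2*t^5 - 5*t^4 - 14*t^3 - 10*t^2 - 17*t - 12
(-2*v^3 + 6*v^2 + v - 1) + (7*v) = -2*v^3 + 6*v^2 + 8*v - 1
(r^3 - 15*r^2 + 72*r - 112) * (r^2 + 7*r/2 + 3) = r^5 - 23*r^4/2 + 45*r^3/2 + 95*r^2 - 176*r - 336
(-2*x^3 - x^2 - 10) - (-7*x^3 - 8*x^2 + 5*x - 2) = 5*x^3 + 7*x^2 - 5*x - 8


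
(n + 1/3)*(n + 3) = n^2 + 10*n/3 + 1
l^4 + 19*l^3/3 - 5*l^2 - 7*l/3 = l*(l - 1)*(l + 1/3)*(l + 7)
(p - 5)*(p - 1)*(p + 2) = p^3 - 4*p^2 - 7*p + 10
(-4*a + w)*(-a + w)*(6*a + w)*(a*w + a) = 24*a^4*w + 24*a^4 - 26*a^3*w^2 - 26*a^3*w + a^2*w^3 + a^2*w^2 + a*w^4 + a*w^3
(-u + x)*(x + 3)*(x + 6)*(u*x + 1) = -u^2*x^3 - 9*u^2*x^2 - 18*u^2*x + u*x^4 + 9*u*x^3 + 17*u*x^2 - 9*u*x - 18*u + x^3 + 9*x^2 + 18*x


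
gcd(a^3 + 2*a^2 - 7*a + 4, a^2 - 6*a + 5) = a - 1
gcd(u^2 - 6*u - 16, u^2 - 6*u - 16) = u^2 - 6*u - 16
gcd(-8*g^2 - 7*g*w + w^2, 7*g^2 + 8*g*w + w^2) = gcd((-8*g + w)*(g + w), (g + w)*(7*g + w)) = g + w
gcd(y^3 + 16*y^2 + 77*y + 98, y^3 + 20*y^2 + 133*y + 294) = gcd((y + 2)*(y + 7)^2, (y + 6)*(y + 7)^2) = y^2 + 14*y + 49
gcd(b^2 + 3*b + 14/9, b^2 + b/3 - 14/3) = b + 7/3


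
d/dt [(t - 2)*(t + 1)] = 2*t - 1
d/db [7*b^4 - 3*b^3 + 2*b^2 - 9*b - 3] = 28*b^3 - 9*b^2 + 4*b - 9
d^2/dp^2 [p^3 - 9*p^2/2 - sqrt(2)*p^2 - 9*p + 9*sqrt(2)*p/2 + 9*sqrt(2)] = 6*p - 9 - 2*sqrt(2)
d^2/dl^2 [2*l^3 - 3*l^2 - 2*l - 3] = 12*l - 6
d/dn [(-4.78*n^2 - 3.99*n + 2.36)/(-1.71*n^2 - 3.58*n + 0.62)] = (10.2895*n^2 + 2.144*n + 5.975)/(2.9241*n^4 + 12.2436*n^3 + 10.696*n^2 - 4.4392*n + 0.3844)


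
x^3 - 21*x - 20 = (x - 5)*(x + 1)*(x + 4)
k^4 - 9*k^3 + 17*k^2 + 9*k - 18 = (k - 6)*(k - 3)*(k - 1)*(k + 1)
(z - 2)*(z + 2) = z^2 - 4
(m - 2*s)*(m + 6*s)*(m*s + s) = m^3*s + 4*m^2*s^2 + m^2*s - 12*m*s^3 + 4*m*s^2 - 12*s^3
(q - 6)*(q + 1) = q^2 - 5*q - 6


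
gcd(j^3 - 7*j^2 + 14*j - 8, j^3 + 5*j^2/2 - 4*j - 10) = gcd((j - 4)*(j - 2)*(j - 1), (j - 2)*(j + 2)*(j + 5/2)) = j - 2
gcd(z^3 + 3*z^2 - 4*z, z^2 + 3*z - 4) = z^2 + 3*z - 4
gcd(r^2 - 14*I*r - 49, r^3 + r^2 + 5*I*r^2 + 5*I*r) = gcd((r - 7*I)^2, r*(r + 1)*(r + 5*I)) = 1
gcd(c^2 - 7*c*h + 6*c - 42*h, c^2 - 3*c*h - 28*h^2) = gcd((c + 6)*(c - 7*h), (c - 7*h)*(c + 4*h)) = c - 7*h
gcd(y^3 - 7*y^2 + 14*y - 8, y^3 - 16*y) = y - 4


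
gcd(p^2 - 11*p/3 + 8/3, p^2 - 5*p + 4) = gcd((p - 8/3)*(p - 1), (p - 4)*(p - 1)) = p - 1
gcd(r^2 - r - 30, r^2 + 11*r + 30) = r + 5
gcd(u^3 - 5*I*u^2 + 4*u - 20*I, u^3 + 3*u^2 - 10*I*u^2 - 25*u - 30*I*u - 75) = u - 5*I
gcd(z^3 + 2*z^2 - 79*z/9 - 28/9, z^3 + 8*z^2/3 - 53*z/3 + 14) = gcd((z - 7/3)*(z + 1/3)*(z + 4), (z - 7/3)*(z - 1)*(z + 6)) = z - 7/3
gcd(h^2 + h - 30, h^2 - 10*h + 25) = h - 5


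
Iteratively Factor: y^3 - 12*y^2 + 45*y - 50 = (y - 2)*(y^2 - 10*y + 25) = (y - 5)*(y - 2)*(y - 5)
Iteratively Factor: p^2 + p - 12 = (p + 4)*(p - 3)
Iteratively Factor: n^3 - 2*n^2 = (n - 2)*(n^2) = n*(n - 2)*(n)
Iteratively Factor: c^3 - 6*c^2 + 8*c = (c - 2)*(c^2 - 4*c) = c*(c - 2)*(c - 4)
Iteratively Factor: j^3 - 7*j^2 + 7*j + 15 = (j + 1)*(j^2 - 8*j + 15) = (j - 3)*(j + 1)*(j - 5)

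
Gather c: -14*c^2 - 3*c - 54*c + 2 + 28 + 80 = -14*c^2 - 57*c + 110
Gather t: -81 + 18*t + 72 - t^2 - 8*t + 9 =-t^2 + 10*t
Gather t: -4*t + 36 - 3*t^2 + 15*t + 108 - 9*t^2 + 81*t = -12*t^2 + 92*t + 144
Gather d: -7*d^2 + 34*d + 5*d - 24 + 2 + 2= -7*d^2 + 39*d - 20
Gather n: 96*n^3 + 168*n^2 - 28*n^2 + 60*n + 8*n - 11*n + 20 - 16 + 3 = 96*n^3 + 140*n^2 + 57*n + 7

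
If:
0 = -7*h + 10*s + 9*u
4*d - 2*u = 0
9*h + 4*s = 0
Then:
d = u/2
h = 18*u/59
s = -81*u/118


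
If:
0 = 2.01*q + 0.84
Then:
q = -0.42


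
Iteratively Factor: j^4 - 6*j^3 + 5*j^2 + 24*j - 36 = (j - 3)*(j^3 - 3*j^2 - 4*j + 12) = (j - 3)*(j + 2)*(j^2 - 5*j + 6) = (j - 3)^2*(j + 2)*(j - 2)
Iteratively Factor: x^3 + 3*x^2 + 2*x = (x + 1)*(x^2 + 2*x) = x*(x + 1)*(x + 2)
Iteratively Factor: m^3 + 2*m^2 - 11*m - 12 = (m + 1)*(m^2 + m - 12) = (m - 3)*(m + 1)*(m + 4)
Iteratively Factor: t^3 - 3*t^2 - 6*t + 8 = (t - 4)*(t^2 + t - 2) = (t - 4)*(t - 1)*(t + 2)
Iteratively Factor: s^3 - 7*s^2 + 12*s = (s - 3)*(s^2 - 4*s) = s*(s - 3)*(s - 4)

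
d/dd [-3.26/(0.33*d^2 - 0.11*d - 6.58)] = (2.1516*d - 0.3586)/(-0.33*d^2 + 0.11*d + 6.58)^2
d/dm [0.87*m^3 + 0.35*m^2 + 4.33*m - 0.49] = 2.61*m^2 + 0.7*m + 4.33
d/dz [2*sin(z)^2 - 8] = 2*sin(2*z)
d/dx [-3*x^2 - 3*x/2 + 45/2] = -6*x - 3/2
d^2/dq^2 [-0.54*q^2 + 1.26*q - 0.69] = -1.08000000000000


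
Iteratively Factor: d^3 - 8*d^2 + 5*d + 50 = (d - 5)*(d^2 - 3*d - 10) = (d - 5)*(d + 2)*(d - 5)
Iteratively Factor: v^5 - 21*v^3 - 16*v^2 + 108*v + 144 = (v - 4)*(v^4 + 4*v^3 - 5*v^2 - 36*v - 36) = (v - 4)*(v - 3)*(v^3 + 7*v^2 + 16*v + 12) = (v - 4)*(v - 3)*(v + 2)*(v^2 + 5*v + 6) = (v - 4)*(v - 3)*(v + 2)*(v + 3)*(v + 2)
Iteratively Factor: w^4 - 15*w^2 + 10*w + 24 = (w - 2)*(w^3 + 2*w^2 - 11*w - 12) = (w - 3)*(w - 2)*(w^2 + 5*w + 4) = (w - 3)*(w - 2)*(w + 4)*(w + 1)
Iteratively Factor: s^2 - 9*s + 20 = (s - 4)*(s - 5)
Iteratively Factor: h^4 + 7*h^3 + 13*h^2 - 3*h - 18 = (h + 3)*(h^3 + 4*h^2 + h - 6) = (h - 1)*(h + 3)*(h^2 + 5*h + 6) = (h - 1)*(h + 2)*(h + 3)*(h + 3)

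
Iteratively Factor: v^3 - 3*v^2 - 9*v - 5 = (v + 1)*(v^2 - 4*v - 5) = (v - 5)*(v + 1)*(v + 1)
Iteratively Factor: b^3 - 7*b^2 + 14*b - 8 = (b - 1)*(b^2 - 6*b + 8) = (b - 2)*(b - 1)*(b - 4)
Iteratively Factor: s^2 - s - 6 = (s - 3)*(s + 2)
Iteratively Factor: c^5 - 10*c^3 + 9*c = (c + 3)*(c^4 - 3*c^3 - c^2 + 3*c) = (c - 3)*(c + 3)*(c^3 - c) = (c - 3)*(c + 1)*(c + 3)*(c^2 - c) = (c - 3)*(c - 1)*(c + 1)*(c + 3)*(c)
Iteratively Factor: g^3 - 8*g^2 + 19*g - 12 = (g - 4)*(g^2 - 4*g + 3) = (g - 4)*(g - 3)*(g - 1)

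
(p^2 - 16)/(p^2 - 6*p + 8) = (p + 4)/(p - 2)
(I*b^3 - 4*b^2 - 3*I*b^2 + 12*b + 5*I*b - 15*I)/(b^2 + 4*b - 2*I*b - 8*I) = (I*b^3 - b^2*(4 + 3*I) + b*(12 + 5*I) - 15*I)/(b^2 + 2*b*(2 - I) - 8*I)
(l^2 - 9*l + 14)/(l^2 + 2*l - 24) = (l^2 - 9*l + 14)/(l^2 + 2*l - 24)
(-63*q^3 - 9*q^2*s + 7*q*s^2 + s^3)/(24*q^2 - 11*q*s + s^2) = (-21*q^2 - 10*q*s - s^2)/(8*q - s)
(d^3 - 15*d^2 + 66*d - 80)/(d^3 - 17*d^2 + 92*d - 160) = (d - 2)/(d - 4)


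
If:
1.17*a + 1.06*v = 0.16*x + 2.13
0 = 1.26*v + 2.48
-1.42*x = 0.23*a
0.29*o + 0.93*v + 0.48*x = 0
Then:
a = 3.53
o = 7.26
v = -1.97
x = -0.57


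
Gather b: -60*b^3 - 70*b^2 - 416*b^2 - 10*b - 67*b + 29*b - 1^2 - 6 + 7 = -60*b^3 - 486*b^2 - 48*b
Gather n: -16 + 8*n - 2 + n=9*n - 18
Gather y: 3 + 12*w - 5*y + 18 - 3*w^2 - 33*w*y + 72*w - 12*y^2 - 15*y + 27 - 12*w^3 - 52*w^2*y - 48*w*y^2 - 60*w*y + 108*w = -12*w^3 - 3*w^2 + 192*w + y^2*(-48*w - 12) + y*(-52*w^2 - 93*w - 20) + 48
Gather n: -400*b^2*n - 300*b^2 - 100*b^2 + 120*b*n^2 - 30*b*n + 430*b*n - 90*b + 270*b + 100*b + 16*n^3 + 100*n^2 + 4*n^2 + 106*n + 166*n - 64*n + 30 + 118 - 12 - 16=-400*b^2 + 280*b + 16*n^3 + n^2*(120*b + 104) + n*(-400*b^2 + 400*b + 208) + 120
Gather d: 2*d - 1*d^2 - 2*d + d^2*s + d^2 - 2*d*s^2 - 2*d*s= d^2*s + d*(-2*s^2 - 2*s)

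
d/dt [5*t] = 5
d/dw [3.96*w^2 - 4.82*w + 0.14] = 7.92*w - 4.82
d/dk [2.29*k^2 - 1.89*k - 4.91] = 4.58*k - 1.89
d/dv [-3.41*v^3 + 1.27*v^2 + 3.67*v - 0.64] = -10.23*v^2 + 2.54*v + 3.67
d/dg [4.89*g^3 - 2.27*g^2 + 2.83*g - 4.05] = 14.67*g^2 - 4.54*g + 2.83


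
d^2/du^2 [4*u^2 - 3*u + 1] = 8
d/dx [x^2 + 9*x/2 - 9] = 2*x + 9/2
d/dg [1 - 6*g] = -6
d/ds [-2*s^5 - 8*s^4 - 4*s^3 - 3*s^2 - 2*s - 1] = -10*s^4 - 32*s^3 - 12*s^2 - 6*s - 2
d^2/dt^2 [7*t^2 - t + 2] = 14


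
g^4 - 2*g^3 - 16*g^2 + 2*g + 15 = (g - 5)*(g - 1)*(g + 1)*(g + 3)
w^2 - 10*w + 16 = (w - 8)*(w - 2)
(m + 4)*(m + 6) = m^2 + 10*m + 24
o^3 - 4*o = o*(o - 2)*(o + 2)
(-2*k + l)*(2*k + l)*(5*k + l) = -20*k^3 - 4*k^2*l + 5*k*l^2 + l^3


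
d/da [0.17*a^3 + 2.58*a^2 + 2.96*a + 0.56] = 0.51*a^2 + 5.16*a + 2.96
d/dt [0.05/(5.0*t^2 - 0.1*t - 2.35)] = (0.005 - 0.5*t)/(-5.0*t^2 + 0.1*t + 2.35)^2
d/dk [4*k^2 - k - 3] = 8*k - 1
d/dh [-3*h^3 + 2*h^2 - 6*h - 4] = -9*h^2 + 4*h - 6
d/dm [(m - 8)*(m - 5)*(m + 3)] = 3*m^2 - 20*m + 1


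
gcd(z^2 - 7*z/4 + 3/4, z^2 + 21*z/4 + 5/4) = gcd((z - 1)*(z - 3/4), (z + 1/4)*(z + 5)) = 1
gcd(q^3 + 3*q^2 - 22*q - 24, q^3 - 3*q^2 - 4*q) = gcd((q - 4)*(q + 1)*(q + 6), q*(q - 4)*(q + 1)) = q^2 - 3*q - 4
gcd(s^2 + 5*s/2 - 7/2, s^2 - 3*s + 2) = s - 1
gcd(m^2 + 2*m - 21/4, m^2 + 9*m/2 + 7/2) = m + 7/2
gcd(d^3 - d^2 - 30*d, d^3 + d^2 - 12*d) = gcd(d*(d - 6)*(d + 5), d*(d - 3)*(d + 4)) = d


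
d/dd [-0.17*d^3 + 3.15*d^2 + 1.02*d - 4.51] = -0.51*d^2 + 6.3*d + 1.02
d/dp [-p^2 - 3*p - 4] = -2*p - 3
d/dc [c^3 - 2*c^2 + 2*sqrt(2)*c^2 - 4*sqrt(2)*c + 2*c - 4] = 3*c^2 - 4*c + 4*sqrt(2)*c - 4*sqrt(2) + 2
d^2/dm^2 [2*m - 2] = 0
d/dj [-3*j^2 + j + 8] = 1 - 6*j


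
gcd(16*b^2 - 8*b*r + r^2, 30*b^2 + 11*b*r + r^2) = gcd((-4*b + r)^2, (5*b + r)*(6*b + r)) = 1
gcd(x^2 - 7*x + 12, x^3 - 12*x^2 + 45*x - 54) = x - 3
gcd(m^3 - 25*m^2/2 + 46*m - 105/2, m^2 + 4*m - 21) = m - 3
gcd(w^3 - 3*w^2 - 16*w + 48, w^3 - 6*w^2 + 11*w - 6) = w - 3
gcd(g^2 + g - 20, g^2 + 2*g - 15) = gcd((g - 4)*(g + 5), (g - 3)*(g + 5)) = g + 5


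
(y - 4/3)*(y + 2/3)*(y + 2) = y^3 + 4*y^2/3 - 20*y/9 - 16/9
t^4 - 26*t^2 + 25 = (t - 5)*(t - 1)*(t + 1)*(t + 5)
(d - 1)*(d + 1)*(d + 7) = d^3 + 7*d^2 - d - 7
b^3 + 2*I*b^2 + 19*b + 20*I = (b - 4*I)*(b + I)*(b + 5*I)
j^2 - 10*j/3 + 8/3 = (j - 2)*(j - 4/3)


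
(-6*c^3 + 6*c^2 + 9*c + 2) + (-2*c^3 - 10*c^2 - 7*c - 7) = -8*c^3 - 4*c^2 + 2*c - 5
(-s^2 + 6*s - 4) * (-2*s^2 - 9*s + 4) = 2*s^4 - 3*s^3 - 50*s^2 + 60*s - 16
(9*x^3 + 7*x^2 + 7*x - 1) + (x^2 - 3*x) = 9*x^3 + 8*x^2 + 4*x - 1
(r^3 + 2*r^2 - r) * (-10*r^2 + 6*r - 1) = -10*r^5 - 14*r^4 + 21*r^3 - 8*r^2 + r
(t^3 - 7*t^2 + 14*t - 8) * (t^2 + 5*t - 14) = t^5 - 2*t^4 - 35*t^3 + 160*t^2 - 236*t + 112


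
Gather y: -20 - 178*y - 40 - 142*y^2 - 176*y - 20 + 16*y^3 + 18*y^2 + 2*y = 16*y^3 - 124*y^2 - 352*y - 80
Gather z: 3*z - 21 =3*z - 21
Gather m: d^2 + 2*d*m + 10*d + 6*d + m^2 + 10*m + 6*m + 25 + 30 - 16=d^2 + 16*d + m^2 + m*(2*d + 16) + 39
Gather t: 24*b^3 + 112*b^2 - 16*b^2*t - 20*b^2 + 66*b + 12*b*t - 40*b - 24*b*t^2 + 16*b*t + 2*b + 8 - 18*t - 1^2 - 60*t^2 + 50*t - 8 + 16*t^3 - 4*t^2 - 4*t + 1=24*b^3 + 92*b^2 + 28*b + 16*t^3 + t^2*(-24*b - 64) + t*(-16*b^2 + 28*b + 28)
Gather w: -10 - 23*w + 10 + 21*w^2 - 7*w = 21*w^2 - 30*w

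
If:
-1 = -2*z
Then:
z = 1/2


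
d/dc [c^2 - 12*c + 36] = 2*c - 12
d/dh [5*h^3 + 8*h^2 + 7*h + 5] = 15*h^2 + 16*h + 7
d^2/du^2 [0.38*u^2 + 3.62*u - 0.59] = 0.760000000000000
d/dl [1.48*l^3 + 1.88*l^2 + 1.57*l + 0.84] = 4.44*l^2 + 3.76*l + 1.57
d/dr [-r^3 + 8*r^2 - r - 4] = -3*r^2 + 16*r - 1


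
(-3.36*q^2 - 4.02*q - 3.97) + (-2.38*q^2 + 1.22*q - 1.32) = -5.74*q^2 - 2.8*q - 5.29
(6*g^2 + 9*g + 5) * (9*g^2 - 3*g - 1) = 54*g^4 + 63*g^3 + 12*g^2 - 24*g - 5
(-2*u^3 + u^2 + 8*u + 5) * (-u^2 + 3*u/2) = 2*u^5 - 4*u^4 - 13*u^3/2 + 7*u^2 + 15*u/2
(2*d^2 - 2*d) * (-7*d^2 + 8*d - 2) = -14*d^4 + 30*d^3 - 20*d^2 + 4*d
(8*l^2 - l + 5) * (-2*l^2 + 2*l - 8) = -16*l^4 + 18*l^3 - 76*l^2 + 18*l - 40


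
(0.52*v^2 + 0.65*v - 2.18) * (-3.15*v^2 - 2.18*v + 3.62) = -1.638*v^4 - 3.1811*v^3 + 7.3324*v^2 + 7.1054*v - 7.8916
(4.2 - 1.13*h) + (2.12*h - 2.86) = 0.99*h + 1.34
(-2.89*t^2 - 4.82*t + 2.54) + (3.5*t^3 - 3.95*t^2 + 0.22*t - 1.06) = 3.5*t^3 - 6.84*t^2 - 4.6*t + 1.48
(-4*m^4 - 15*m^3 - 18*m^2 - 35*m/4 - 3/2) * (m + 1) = -4*m^5 - 19*m^4 - 33*m^3 - 107*m^2/4 - 41*m/4 - 3/2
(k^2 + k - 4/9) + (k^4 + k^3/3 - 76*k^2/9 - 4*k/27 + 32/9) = k^4 + k^3/3 - 67*k^2/9 + 23*k/27 + 28/9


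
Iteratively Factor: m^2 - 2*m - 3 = (m + 1)*(m - 3)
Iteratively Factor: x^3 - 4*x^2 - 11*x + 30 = (x - 2)*(x^2 - 2*x - 15) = (x - 5)*(x - 2)*(x + 3)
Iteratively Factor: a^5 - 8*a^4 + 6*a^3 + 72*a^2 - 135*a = (a - 3)*(a^4 - 5*a^3 - 9*a^2 + 45*a) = (a - 3)^2*(a^3 - 2*a^2 - 15*a) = (a - 5)*(a - 3)^2*(a^2 + 3*a) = (a - 5)*(a - 3)^2*(a + 3)*(a)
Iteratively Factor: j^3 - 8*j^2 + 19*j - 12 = (j - 4)*(j^2 - 4*j + 3) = (j - 4)*(j - 3)*(j - 1)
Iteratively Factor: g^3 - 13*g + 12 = (g - 3)*(g^2 + 3*g - 4) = (g - 3)*(g - 1)*(g + 4)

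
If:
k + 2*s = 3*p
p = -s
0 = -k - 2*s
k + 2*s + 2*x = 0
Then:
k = 0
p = 0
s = 0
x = 0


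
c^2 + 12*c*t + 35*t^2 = (c + 5*t)*(c + 7*t)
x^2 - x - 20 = (x - 5)*(x + 4)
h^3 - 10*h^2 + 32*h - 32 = (h - 4)^2*(h - 2)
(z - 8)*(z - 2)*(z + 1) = z^3 - 9*z^2 + 6*z + 16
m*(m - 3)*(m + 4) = m^3 + m^2 - 12*m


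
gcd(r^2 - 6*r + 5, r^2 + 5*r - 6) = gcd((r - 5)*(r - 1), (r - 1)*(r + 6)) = r - 1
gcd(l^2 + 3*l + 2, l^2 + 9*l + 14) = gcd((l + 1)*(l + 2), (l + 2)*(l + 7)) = l + 2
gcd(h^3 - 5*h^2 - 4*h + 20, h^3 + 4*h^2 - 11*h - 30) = h + 2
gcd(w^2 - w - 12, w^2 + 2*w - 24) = w - 4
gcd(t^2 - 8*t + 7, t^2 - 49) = t - 7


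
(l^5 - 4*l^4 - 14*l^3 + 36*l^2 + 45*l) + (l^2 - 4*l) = l^5 - 4*l^4 - 14*l^3 + 37*l^2 + 41*l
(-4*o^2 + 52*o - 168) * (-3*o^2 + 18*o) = 12*o^4 - 228*o^3 + 1440*o^2 - 3024*o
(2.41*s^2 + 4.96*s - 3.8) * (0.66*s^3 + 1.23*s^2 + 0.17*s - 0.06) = 1.5906*s^5 + 6.2379*s^4 + 4.0025*s^3 - 3.9754*s^2 - 0.9436*s + 0.228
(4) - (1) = 3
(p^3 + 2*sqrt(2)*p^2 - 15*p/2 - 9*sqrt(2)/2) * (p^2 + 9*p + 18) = p^5 + 2*sqrt(2)*p^4 + 9*p^4 + 21*p^3/2 + 18*sqrt(2)*p^3 - 135*p^2/2 + 63*sqrt(2)*p^2/2 - 135*p - 81*sqrt(2)*p/2 - 81*sqrt(2)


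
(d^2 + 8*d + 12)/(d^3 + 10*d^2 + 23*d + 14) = (d + 6)/(d^2 + 8*d + 7)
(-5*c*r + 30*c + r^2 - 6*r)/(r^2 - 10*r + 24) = (-5*c + r)/(r - 4)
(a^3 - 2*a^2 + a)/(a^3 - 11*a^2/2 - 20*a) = 2*(-a^2 + 2*a - 1)/(-2*a^2 + 11*a + 40)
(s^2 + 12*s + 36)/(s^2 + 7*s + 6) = (s + 6)/(s + 1)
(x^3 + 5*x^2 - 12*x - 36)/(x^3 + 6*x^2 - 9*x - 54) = (x + 2)/(x + 3)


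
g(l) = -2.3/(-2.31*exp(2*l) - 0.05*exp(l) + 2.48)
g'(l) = -2.3*(4.62*exp(2*l) + 0.05*exp(l))/(-2.31*exp(2*l) - 0.05*exp(l) + 2.48)^2 = (-10.626*exp(l) - 0.115)*exp(l)/(2.31*exp(2*l) + 0.05*exp(l) - 2.48)^2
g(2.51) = 0.01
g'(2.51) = -0.01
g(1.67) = 0.04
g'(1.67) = -0.08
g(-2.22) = -0.94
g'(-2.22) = -0.02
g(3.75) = 0.00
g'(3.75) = -0.00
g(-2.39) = -0.94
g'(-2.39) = -0.02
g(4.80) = 0.00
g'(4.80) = -0.00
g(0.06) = 12.95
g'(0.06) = -383.67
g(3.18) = 0.00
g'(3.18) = -0.00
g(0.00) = -19.17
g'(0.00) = -745.90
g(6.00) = 0.00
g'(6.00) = 0.00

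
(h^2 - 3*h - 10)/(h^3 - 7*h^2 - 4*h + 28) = (h - 5)/(h^2 - 9*h + 14)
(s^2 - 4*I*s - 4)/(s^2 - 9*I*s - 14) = (s - 2*I)/(s - 7*I)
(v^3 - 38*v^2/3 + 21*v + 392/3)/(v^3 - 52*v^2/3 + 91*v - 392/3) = (3*v + 7)/(3*v - 7)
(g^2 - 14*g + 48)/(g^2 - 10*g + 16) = (g - 6)/(g - 2)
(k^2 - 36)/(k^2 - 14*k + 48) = (k + 6)/(k - 8)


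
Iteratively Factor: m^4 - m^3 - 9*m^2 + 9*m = (m)*(m^3 - m^2 - 9*m + 9) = m*(m - 1)*(m^2 - 9) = m*(m - 1)*(m + 3)*(m - 3)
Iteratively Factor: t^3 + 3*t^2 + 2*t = (t + 2)*(t^2 + t) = t*(t + 2)*(t + 1)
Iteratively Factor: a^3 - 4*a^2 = (a)*(a^2 - 4*a) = a*(a - 4)*(a)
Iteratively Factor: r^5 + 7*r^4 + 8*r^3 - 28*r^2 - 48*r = (r)*(r^4 + 7*r^3 + 8*r^2 - 28*r - 48) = r*(r + 2)*(r^3 + 5*r^2 - 2*r - 24) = r*(r + 2)*(r + 4)*(r^2 + r - 6) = r*(r + 2)*(r + 3)*(r + 4)*(r - 2)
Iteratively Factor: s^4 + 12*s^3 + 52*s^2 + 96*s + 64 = (s + 4)*(s^3 + 8*s^2 + 20*s + 16) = (s + 4)^2*(s^2 + 4*s + 4) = (s + 2)*(s + 4)^2*(s + 2)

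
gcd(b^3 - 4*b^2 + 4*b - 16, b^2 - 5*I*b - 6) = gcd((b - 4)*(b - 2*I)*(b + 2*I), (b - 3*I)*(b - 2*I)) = b - 2*I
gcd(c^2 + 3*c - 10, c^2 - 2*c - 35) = c + 5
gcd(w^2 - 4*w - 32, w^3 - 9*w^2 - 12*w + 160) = w^2 - 4*w - 32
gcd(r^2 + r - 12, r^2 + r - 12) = r^2 + r - 12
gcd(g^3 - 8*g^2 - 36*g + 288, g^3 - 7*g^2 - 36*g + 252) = g^2 - 36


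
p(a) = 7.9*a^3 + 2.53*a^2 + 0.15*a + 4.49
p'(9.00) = 1965.39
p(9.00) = 5969.87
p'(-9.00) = 1874.31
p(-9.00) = -5551.03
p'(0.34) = 4.61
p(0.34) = 5.14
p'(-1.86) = 72.73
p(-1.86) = -37.87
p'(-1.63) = 54.87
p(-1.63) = -23.25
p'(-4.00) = 359.11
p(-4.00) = -461.23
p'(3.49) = 306.48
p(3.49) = 371.65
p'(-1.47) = 43.93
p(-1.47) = -15.36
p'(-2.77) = 167.98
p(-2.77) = -144.42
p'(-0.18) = 0.01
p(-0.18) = 4.50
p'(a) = 23.7*a^2 + 5.06*a + 0.15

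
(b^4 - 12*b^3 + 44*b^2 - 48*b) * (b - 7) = b^5 - 19*b^4 + 128*b^3 - 356*b^2 + 336*b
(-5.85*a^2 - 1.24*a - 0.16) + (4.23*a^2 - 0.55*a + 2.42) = -1.62*a^2 - 1.79*a + 2.26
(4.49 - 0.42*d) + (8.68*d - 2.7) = 8.26*d + 1.79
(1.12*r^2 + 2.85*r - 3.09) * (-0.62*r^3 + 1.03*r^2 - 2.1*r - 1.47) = -0.6944*r^5 - 0.6134*r^4 + 2.4993*r^3 - 10.8141*r^2 + 2.2995*r + 4.5423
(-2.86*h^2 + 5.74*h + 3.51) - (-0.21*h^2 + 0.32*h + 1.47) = -2.65*h^2 + 5.42*h + 2.04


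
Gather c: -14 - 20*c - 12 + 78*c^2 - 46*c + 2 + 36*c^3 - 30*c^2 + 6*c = 36*c^3 + 48*c^2 - 60*c - 24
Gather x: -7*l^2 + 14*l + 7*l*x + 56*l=-7*l^2 + 7*l*x + 70*l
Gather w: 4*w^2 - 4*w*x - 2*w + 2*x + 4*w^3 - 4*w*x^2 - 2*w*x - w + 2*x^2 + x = 4*w^3 + 4*w^2 + w*(-4*x^2 - 6*x - 3) + 2*x^2 + 3*x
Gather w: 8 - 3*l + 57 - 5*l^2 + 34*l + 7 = -5*l^2 + 31*l + 72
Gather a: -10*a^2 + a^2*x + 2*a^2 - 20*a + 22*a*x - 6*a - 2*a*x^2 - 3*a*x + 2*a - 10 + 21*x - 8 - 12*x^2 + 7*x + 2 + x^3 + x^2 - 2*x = a^2*(x - 8) + a*(-2*x^2 + 19*x - 24) + x^3 - 11*x^2 + 26*x - 16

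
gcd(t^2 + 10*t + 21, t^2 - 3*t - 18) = t + 3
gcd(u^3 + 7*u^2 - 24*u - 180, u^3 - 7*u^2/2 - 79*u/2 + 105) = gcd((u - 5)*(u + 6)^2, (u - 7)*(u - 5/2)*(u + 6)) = u + 6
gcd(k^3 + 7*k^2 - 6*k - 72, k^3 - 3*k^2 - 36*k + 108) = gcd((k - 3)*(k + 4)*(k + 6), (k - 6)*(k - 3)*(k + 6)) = k^2 + 3*k - 18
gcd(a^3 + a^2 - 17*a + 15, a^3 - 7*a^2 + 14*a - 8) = a - 1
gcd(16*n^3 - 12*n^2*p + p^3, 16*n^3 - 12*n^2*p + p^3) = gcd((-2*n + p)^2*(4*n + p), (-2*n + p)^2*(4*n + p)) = 16*n^3 - 12*n^2*p + p^3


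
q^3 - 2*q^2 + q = q*(q - 1)^2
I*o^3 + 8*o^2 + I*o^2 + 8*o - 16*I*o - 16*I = (o - 4*I)^2*(I*o + I)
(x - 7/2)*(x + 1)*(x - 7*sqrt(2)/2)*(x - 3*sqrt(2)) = x^4 - 13*sqrt(2)*x^3/2 - 5*x^3/2 + 35*x^2/2 + 65*sqrt(2)*x^2/4 - 105*x/2 + 91*sqrt(2)*x/4 - 147/2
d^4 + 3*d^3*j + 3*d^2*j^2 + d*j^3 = d*(d + j)^3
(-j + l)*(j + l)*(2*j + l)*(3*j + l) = -6*j^4 - 5*j^3*l + 5*j^2*l^2 + 5*j*l^3 + l^4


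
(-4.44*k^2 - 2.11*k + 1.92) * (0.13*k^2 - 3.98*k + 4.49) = -0.5772*k^4 + 17.3969*k^3 - 11.2882*k^2 - 17.1155*k + 8.6208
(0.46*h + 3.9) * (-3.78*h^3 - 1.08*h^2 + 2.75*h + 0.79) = -1.7388*h^4 - 15.2388*h^3 - 2.947*h^2 + 11.0884*h + 3.081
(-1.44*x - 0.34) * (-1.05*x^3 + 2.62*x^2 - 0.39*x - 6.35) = 1.512*x^4 - 3.4158*x^3 - 0.3292*x^2 + 9.2766*x + 2.159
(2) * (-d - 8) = -2*d - 16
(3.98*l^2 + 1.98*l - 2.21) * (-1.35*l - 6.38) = -5.373*l^3 - 28.0654*l^2 - 9.6489*l + 14.0998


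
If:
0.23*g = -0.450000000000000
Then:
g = -1.96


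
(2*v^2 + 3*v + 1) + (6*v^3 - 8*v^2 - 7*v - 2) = 6*v^3 - 6*v^2 - 4*v - 1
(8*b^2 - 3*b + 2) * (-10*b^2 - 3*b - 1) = -80*b^4 + 6*b^3 - 19*b^2 - 3*b - 2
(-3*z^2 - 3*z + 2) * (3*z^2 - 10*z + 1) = -9*z^4 + 21*z^3 + 33*z^2 - 23*z + 2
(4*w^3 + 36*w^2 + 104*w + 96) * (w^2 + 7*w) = 4*w^5 + 64*w^4 + 356*w^3 + 824*w^2 + 672*w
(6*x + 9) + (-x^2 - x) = -x^2 + 5*x + 9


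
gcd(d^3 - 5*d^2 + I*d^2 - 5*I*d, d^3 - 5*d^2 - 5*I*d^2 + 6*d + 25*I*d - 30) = d^2 + d*(-5 + I) - 5*I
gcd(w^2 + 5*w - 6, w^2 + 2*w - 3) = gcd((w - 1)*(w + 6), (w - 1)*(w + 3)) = w - 1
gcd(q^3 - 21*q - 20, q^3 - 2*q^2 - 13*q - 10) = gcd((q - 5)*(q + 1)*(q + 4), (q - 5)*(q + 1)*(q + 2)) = q^2 - 4*q - 5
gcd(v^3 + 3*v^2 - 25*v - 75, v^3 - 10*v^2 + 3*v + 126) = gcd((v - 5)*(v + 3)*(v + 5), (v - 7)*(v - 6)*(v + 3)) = v + 3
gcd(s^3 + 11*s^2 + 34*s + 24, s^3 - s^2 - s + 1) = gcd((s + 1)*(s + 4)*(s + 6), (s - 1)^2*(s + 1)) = s + 1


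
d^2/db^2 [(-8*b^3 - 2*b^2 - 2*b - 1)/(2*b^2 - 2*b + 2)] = (-4*b^3 + 27*b^2 - 15*b - 4)/(b^6 - 3*b^5 + 6*b^4 - 7*b^3 + 6*b^2 - 3*b + 1)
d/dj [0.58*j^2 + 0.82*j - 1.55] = 1.16*j + 0.82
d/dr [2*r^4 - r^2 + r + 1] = 8*r^3 - 2*r + 1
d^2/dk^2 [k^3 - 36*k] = 6*k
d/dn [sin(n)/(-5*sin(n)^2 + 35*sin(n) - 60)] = (sin(n)^2 - 12)*cos(n)/(5*(sin(n) - 4)^2*(sin(n) - 3)^2)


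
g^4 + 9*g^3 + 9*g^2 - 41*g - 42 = (g - 2)*(g + 1)*(g + 3)*(g + 7)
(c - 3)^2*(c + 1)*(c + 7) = c^4 + 2*c^3 - 32*c^2 + 30*c + 63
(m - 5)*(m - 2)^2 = m^3 - 9*m^2 + 24*m - 20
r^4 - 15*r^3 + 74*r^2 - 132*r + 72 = (r - 6)^2*(r - 2)*(r - 1)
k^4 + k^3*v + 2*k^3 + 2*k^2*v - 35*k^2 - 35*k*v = k*(k - 5)*(k + 7)*(k + v)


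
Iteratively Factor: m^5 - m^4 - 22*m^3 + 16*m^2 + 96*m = (m - 4)*(m^4 + 3*m^3 - 10*m^2 - 24*m) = (m - 4)*(m + 4)*(m^3 - m^2 - 6*m) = (m - 4)*(m + 2)*(m + 4)*(m^2 - 3*m) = (m - 4)*(m - 3)*(m + 2)*(m + 4)*(m)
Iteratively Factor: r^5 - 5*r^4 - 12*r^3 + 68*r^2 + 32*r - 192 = (r + 2)*(r^4 - 7*r^3 + 2*r^2 + 64*r - 96) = (r - 4)*(r + 2)*(r^3 - 3*r^2 - 10*r + 24) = (r - 4)^2*(r + 2)*(r^2 + r - 6) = (r - 4)^2*(r - 2)*(r + 2)*(r + 3)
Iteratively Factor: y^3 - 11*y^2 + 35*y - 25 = (y - 1)*(y^2 - 10*y + 25) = (y - 5)*(y - 1)*(y - 5)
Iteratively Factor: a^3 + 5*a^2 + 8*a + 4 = (a + 2)*(a^2 + 3*a + 2) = (a + 1)*(a + 2)*(a + 2)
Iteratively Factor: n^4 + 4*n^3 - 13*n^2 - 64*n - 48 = (n + 1)*(n^3 + 3*n^2 - 16*n - 48) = (n - 4)*(n + 1)*(n^2 + 7*n + 12) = (n - 4)*(n + 1)*(n + 3)*(n + 4)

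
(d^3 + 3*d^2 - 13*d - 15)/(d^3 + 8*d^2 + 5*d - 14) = (d^3 + 3*d^2 - 13*d - 15)/(d^3 + 8*d^2 + 5*d - 14)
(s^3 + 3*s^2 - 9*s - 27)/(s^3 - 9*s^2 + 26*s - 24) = (s^2 + 6*s + 9)/(s^2 - 6*s + 8)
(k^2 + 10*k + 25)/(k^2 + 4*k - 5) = (k + 5)/(k - 1)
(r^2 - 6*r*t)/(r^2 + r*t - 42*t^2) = r/(r + 7*t)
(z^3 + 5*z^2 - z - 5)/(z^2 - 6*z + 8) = (z^3 + 5*z^2 - z - 5)/(z^2 - 6*z + 8)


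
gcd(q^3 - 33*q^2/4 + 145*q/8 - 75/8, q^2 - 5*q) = q - 5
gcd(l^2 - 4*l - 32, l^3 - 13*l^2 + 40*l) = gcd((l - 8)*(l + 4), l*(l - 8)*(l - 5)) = l - 8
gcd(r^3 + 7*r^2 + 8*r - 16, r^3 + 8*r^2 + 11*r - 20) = r^2 + 3*r - 4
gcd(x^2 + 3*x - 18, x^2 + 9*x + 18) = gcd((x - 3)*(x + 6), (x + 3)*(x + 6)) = x + 6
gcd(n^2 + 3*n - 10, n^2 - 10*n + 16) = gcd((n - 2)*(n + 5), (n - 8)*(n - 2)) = n - 2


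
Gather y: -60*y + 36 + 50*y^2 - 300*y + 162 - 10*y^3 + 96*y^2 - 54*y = -10*y^3 + 146*y^2 - 414*y + 198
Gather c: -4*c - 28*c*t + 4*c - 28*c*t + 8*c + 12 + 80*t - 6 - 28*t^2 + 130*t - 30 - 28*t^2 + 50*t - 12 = c*(8 - 56*t) - 56*t^2 + 260*t - 36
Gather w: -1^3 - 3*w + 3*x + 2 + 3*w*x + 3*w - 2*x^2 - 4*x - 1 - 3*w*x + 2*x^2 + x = 0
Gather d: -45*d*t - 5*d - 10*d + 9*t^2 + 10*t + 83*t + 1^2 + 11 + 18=d*(-45*t - 15) + 9*t^2 + 93*t + 30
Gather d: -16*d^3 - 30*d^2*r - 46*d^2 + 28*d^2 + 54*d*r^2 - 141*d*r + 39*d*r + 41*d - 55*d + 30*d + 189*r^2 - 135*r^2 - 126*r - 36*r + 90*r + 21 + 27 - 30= -16*d^3 + d^2*(-30*r - 18) + d*(54*r^2 - 102*r + 16) + 54*r^2 - 72*r + 18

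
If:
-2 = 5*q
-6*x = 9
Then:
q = -2/5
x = -3/2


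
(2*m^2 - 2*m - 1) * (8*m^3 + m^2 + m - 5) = 16*m^5 - 14*m^4 - 8*m^3 - 13*m^2 + 9*m + 5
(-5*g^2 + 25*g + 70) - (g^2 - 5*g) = -6*g^2 + 30*g + 70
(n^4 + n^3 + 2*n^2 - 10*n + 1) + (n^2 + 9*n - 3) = n^4 + n^3 + 3*n^2 - n - 2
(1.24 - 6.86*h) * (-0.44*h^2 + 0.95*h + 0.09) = 3.0184*h^3 - 7.0626*h^2 + 0.5606*h + 0.1116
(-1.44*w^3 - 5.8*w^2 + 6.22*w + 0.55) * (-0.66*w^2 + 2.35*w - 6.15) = 0.9504*w^5 + 0.444*w^4 - 8.8792*w^3 + 49.924*w^2 - 36.9605*w - 3.3825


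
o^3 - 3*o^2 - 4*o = o*(o - 4)*(o + 1)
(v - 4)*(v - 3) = v^2 - 7*v + 12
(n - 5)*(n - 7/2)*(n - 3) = n^3 - 23*n^2/2 + 43*n - 105/2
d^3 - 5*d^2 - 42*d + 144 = (d - 8)*(d - 3)*(d + 6)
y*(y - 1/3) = y^2 - y/3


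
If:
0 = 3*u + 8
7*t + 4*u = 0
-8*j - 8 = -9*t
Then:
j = 5/7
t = 32/21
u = -8/3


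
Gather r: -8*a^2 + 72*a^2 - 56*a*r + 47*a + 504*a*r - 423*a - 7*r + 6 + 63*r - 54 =64*a^2 - 376*a + r*(448*a + 56) - 48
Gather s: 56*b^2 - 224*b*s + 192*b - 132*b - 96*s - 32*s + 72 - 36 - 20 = 56*b^2 + 60*b + s*(-224*b - 128) + 16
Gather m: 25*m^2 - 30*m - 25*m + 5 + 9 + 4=25*m^2 - 55*m + 18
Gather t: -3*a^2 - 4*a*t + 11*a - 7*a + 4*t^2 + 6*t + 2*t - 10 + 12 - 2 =-3*a^2 + 4*a + 4*t^2 + t*(8 - 4*a)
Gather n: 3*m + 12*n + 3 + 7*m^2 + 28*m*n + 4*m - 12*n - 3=7*m^2 + 28*m*n + 7*m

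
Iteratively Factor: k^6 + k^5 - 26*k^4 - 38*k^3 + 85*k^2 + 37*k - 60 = (k + 4)*(k^5 - 3*k^4 - 14*k^3 + 18*k^2 + 13*k - 15) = (k - 1)*(k + 4)*(k^4 - 2*k^3 - 16*k^2 + 2*k + 15) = (k - 5)*(k - 1)*(k + 4)*(k^3 + 3*k^2 - k - 3) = (k - 5)*(k - 1)*(k + 3)*(k + 4)*(k^2 - 1) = (k - 5)*(k - 1)^2*(k + 3)*(k + 4)*(k + 1)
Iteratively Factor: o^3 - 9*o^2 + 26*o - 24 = (o - 4)*(o^2 - 5*o + 6) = (o - 4)*(o - 2)*(o - 3)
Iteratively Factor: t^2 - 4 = (t + 2)*(t - 2)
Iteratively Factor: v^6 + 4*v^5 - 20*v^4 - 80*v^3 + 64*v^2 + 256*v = (v)*(v^5 + 4*v^4 - 20*v^3 - 80*v^2 + 64*v + 256) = v*(v + 4)*(v^4 - 20*v^2 + 64) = v*(v + 4)^2*(v^3 - 4*v^2 - 4*v + 16) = v*(v - 4)*(v + 4)^2*(v^2 - 4) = v*(v - 4)*(v + 2)*(v + 4)^2*(v - 2)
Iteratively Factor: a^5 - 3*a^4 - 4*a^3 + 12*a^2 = (a)*(a^4 - 3*a^3 - 4*a^2 + 12*a) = a*(a - 2)*(a^3 - a^2 - 6*a) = a^2*(a - 2)*(a^2 - a - 6) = a^2*(a - 2)*(a + 2)*(a - 3)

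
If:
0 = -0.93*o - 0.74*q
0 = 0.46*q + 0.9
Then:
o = 1.56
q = -1.96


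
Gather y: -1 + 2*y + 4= 2*y + 3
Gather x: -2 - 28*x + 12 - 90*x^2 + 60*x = -90*x^2 + 32*x + 10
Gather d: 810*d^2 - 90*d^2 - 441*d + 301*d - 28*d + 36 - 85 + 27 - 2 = 720*d^2 - 168*d - 24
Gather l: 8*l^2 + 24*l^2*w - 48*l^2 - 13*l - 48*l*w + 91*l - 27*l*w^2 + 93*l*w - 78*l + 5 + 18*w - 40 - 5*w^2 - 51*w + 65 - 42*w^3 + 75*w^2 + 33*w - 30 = l^2*(24*w - 40) + l*(-27*w^2 + 45*w) - 42*w^3 + 70*w^2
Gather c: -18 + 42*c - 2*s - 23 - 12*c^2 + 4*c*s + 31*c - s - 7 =-12*c^2 + c*(4*s + 73) - 3*s - 48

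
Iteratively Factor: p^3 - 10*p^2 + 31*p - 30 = (p - 2)*(p^2 - 8*p + 15) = (p - 3)*(p - 2)*(p - 5)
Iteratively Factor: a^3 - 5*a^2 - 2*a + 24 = (a + 2)*(a^2 - 7*a + 12) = (a - 4)*(a + 2)*(a - 3)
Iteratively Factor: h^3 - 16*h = (h - 4)*(h^2 + 4*h) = h*(h - 4)*(h + 4)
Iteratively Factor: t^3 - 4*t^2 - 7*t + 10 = (t + 2)*(t^2 - 6*t + 5) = (t - 1)*(t + 2)*(t - 5)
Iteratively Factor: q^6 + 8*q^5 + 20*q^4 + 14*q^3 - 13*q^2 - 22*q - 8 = (q + 1)*(q^5 + 7*q^4 + 13*q^3 + q^2 - 14*q - 8) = (q + 1)*(q + 2)*(q^4 + 5*q^3 + 3*q^2 - 5*q - 4) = (q + 1)^2*(q + 2)*(q^3 + 4*q^2 - q - 4) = (q + 1)^3*(q + 2)*(q^2 + 3*q - 4) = (q + 1)^3*(q + 2)*(q + 4)*(q - 1)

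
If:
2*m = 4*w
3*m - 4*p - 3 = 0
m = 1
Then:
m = 1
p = 0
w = 1/2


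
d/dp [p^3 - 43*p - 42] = 3*p^2 - 43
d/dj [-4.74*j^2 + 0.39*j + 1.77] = 0.39 - 9.48*j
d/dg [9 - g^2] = -2*g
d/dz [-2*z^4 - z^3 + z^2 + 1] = z*(-8*z^2 - 3*z + 2)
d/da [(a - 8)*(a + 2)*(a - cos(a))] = (a - 8)*(a + 2)*(sin(a) + 1) + (a - 8)*(a - cos(a)) + (a + 2)*(a - cos(a))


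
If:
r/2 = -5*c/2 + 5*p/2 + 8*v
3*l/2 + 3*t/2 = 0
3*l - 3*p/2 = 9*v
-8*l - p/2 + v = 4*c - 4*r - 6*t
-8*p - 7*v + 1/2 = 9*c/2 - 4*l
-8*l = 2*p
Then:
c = 9/545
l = -8/545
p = 32/545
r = -13/545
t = 8/545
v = -8/545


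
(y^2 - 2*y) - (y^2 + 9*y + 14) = -11*y - 14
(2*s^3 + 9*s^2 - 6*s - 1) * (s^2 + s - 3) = 2*s^5 + 11*s^4 - 3*s^3 - 34*s^2 + 17*s + 3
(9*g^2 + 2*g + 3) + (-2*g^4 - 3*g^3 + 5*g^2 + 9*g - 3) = -2*g^4 - 3*g^3 + 14*g^2 + 11*g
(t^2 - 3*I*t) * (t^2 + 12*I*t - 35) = t^4 + 9*I*t^3 + t^2 + 105*I*t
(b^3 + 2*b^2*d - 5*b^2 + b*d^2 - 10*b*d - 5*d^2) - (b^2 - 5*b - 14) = b^3 + 2*b^2*d - 6*b^2 + b*d^2 - 10*b*d + 5*b - 5*d^2 + 14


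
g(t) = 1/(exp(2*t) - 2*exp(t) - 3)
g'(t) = (-2*exp(2*t) + 2*exp(t))/(exp(2*t) - 2*exp(t) - 3)^2 = 2*(1 - exp(t))*exp(t)/(-exp(2*t) + 2*exp(t) + 3)^2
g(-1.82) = -0.30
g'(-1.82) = 0.02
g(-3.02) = -0.32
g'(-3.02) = 0.01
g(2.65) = 0.01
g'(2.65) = -0.01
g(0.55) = -0.29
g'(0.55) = -0.21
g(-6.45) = -0.33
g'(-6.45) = 0.00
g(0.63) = -0.31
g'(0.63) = -0.32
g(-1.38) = -0.29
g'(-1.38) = 0.03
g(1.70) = 0.06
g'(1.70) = -0.19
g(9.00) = 0.00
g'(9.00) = 0.00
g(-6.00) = -0.33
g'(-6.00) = 0.00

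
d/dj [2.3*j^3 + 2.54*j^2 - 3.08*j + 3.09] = 6.9*j^2 + 5.08*j - 3.08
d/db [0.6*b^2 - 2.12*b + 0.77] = 1.2*b - 2.12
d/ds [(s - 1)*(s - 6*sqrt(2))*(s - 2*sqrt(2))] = 3*s^2 - 16*sqrt(2)*s - 2*s + 8*sqrt(2) + 24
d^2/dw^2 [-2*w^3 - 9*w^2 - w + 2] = -12*w - 18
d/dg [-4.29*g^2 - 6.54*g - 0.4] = -8.58*g - 6.54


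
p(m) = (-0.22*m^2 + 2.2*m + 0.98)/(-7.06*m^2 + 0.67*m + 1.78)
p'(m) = (2.2 - 0.44*m)/(-7.06*m^2 + 0.67*m + 1.78) + (14.12*m - 0.67)*(-0.22*m^2 + 2.2*m + 0.98)/(-7.06*m^2 + 0.67*m + 1.78)^2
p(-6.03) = 0.08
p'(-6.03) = 0.01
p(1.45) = -0.31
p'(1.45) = 0.37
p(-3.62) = 0.11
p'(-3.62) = 0.02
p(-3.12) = 0.12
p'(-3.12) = 0.02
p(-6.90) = 0.07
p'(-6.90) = 0.01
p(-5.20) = 0.09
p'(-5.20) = 0.01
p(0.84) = -1.01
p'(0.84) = 3.60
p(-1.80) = 0.17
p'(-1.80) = 0.06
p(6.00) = -0.03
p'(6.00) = 0.01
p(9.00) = -0.01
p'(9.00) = 0.00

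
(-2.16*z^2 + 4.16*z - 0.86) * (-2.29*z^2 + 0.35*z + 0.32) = 4.9464*z^4 - 10.2824*z^3 + 2.7342*z^2 + 1.0302*z - 0.2752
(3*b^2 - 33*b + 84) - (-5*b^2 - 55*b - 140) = 8*b^2 + 22*b + 224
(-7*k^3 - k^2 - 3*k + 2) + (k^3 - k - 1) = -6*k^3 - k^2 - 4*k + 1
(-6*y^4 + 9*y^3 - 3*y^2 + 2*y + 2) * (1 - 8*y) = 48*y^5 - 78*y^4 + 33*y^3 - 19*y^2 - 14*y + 2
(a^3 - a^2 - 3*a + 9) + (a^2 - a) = a^3 - 4*a + 9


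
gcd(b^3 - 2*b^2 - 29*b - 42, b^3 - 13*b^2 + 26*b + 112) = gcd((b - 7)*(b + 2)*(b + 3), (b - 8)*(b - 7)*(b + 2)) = b^2 - 5*b - 14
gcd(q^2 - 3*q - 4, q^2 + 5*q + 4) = q + 1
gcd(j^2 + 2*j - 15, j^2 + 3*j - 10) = j + 5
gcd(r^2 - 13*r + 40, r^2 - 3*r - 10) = r - 5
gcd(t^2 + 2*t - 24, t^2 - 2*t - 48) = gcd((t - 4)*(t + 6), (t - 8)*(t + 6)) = t + 6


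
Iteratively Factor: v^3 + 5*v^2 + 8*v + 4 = (v + 1)*(v^2 + 4*v + 4) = (v + 1)*(v + 2)*(v + 2)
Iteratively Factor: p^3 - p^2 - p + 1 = (p - 1)*(p^2 - 1) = (p - 1)^2*(p + 1)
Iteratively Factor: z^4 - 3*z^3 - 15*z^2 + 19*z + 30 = (z + 1)*(z^3 - 4*z^2 - 11*z + 30) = (z + 1)*(z + 3)*(z^2 - 7*z + 10) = (z - 2)*(z + 1)*(z + 3)*(z - 5)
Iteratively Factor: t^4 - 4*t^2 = (t)*(t^3 - 4*t) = t*(t + 2)*(t^2 - 2*t) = t^2*(t + 2)*(t - 2)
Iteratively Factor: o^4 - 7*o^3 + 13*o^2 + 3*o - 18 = (o + 1)*(o^3 - 8*o^2 + 21*o - 18) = (o - 2)*(o + 1)*(o^2 - 6*o + 9) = (o - 3)*(o - 2)*(o + 1)*(o - 3)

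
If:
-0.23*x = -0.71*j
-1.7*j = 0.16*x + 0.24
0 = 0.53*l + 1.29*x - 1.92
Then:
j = -0.11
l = 4.44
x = -0.34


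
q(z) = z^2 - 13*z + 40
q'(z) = 2*z - 13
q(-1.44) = 60.79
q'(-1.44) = -15.88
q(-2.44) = 77.67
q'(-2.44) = -17.88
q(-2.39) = 76.78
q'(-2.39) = -17.78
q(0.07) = 39.09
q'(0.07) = -12.86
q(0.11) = 38.58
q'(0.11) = -12.78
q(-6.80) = 174.64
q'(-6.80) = -26.60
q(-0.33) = 44.40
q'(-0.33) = -13.66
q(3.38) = 7.48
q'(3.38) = -6.24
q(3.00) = 10.00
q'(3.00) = -7.00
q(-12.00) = 340.00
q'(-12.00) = -37.00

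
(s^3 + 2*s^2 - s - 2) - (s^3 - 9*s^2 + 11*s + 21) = 11*s^2 - 12*s - 23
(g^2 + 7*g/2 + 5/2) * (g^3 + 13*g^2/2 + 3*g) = g^5 + 10*g^4 + 113*g^3/4 + 107*g^2/4 + 15*g/2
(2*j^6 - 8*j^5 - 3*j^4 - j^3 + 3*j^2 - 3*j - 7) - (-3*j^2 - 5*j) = 2*j^6 - 8*j^5 - 3*j^4 - j^3 + 6*j^2 + 2*j - 7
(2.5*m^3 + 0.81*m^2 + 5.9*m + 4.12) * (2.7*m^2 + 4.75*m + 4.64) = 6.75*m^5 + 14.062*m^4 + 31.3775*m^3 + 42.9074*m^2 + 46.946*m + 19.1168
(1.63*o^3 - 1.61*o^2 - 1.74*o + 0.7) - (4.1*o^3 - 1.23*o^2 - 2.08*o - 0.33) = -2.47*o^3 - 0.38*o^2 + 0.34*o + 1.03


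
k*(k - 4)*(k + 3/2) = k^3 - 5*k^2/2 - 6*k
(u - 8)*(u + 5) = u^2 - 3*u - 40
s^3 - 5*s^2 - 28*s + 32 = (s - 8)*(s - 1)*(s + 4)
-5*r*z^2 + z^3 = z^2*(-5*r + z)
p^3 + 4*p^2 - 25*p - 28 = (p - 4)*(p + 1)*(p + 7)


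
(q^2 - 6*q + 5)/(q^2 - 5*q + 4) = (q - 5)/(q - 4)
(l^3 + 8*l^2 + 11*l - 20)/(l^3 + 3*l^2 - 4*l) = (l + 5)/l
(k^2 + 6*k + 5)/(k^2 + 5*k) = (k + 1)/k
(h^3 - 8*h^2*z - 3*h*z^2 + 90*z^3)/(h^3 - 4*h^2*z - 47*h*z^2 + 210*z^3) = (h + 3*z)/(h + 7*z)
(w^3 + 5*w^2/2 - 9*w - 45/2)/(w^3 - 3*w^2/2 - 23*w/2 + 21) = (2*w^2 + 11*w + 15)/(2*w^2 + 3*w - 14)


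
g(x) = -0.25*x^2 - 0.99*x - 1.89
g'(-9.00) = 3.51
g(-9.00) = -13.23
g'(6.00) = -3.99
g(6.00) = -16.83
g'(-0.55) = -0.72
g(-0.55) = -1.42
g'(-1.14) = -0.42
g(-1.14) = -1.09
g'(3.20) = -2.59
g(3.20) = -7.62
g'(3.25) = -2.62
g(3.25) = -7.75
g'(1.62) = -1.80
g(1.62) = -4.15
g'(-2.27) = 0.14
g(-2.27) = -0.93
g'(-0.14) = -0.92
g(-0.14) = -1.76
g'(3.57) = -2.78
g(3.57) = -8.61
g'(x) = -0.5*x - 0.99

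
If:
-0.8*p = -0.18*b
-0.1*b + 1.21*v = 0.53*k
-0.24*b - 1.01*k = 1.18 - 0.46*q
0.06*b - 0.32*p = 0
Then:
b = 0.00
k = 2.28301886792453*v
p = 0.00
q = 5.01271534044299*v + 2.56521739130435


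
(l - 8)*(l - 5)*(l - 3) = l^3 - 16*l^2 + 79*l - 120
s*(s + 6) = s^2 + 6*s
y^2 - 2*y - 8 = (y - 4)*(y + 2)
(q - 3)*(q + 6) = q^2 + 3*q - 18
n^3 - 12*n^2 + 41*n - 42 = (n - 7)*(n - 3)*(n - 2)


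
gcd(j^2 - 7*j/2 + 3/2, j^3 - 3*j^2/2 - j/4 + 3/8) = j - 1/2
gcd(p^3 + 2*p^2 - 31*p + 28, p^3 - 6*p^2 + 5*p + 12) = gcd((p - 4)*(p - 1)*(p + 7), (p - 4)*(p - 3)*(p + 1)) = p - 4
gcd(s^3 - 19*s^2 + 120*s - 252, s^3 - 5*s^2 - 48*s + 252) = s^2 - 12*s + 36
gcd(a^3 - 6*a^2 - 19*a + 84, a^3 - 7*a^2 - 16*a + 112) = a^2 - 3*a - 28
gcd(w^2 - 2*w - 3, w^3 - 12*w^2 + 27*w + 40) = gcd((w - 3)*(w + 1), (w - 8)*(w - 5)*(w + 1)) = w + 1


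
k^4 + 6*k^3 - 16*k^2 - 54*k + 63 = (k - 3)*(k - 1)*(k + 3)*(k + 7)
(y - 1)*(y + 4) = y^2 + 3*y - 4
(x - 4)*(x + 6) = x^2 + 2*x - 24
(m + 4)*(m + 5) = m^2 + 9*m + 20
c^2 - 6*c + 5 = (c - 5)*(c - 1)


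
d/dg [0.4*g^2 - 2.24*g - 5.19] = 0.8*g - 2.24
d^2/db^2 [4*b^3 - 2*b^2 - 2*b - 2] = 24*b - 4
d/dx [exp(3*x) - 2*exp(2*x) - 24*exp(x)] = (3*exp(2*x) - 4*exp(x) - 24)*exp(x)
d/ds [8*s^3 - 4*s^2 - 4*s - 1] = 24*s^2 - 8*s - 4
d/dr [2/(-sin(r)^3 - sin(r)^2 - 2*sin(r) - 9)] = 2*(3*sin(r)^2 + 2*sin(r) + 2)*cos(r)/(sin(r)^3 + sin(r)^2 + 2*sin(r) + 9)^2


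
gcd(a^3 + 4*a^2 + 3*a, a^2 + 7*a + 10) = 1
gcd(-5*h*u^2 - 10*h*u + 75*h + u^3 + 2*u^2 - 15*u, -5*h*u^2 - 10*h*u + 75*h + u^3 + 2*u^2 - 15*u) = -5*h*u^2 - 10*h*u + 75*h + u^3 + 2*u^2 - 15*u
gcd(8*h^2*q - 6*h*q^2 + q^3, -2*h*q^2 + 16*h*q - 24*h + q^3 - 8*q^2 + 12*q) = -2*h + q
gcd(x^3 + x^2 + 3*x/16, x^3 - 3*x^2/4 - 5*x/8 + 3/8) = x + 3/4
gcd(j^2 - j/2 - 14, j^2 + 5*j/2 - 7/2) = j + 7/2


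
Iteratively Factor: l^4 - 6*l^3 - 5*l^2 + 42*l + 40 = (l + 2)*(l^3 - 8*l^2 + 11*l + 20) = (l - 5)*(l + 2)*(l^2 - 3*l - 4) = (l - 5)*(l + 1)*(l + 2)*(l - 4)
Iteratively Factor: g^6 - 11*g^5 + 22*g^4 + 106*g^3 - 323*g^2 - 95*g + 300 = (g - 5)*(g^5 - 6*g^4 - 8*g^3 + 66*g^2 + 7*g - 60) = (g - 5)*(g - 1)*(g^4 - 5*g^3 - 13*g^2 + 53*g + 60) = (g - 5)^2*(g - 1)*(g^3 - 13*g - 12) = (g - 5)^2*(g - 1)*(g + 3)*(g^2 - 3*g - 4) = (g - 5)^2*(g - 4)*(g - 1)*(g + 3)*(g + 1)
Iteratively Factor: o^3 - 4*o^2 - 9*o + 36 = (o - 4)*(o^2 - 9) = (o - 4)*(o + 3)*(o - 3)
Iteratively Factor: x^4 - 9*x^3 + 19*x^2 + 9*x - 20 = (x + 1)*(x^3 - 10*x^2 + 29*x - 20) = (x - 4)*(x + 1)*(x^2 - 6*x + 5) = (x - 4)*(x - 1)*(x + 1)*(x - 5)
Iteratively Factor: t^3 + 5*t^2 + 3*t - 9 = (t + 3)*(t^2 + 2*t - 3) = (t + 3)^2*(t - 1)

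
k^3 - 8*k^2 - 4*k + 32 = (k - 8)*(k - 2)*(k + 2)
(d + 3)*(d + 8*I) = d^2 + 3*d + 8*I*d + 24*I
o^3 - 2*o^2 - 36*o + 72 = (o - 6)*(o - 2)*(o + 6)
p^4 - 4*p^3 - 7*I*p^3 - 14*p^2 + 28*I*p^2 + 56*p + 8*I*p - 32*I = (p - 4)*(p - 4*I)*(p - 2*I)*(p - I)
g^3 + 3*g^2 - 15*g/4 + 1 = (g - 1/2)^2*(g + 4)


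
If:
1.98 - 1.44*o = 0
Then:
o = 1.38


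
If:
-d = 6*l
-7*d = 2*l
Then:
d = 0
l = 0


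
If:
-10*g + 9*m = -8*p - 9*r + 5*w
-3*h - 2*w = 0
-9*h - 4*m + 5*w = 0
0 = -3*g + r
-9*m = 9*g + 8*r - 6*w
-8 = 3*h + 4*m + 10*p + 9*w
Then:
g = 200/237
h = 704/711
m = -968/237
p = 148/79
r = 200/79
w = -352/237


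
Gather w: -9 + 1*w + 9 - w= 0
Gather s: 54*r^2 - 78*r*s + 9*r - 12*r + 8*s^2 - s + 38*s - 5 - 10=54*r^2 - 3*r + 8*s^2 + s*(37 - 78*r) - 15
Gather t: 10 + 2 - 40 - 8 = -36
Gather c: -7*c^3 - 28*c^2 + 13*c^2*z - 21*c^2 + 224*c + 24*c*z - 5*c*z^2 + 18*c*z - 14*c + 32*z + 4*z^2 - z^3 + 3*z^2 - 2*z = -7*c^3 + c^2*(13*z - 49) + c*(-5*z^2 + 42*z + 210) - z^3 + 7*z^2 + 30*z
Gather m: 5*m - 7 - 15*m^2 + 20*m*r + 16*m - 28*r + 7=-15*m^2 + m*(20*r + 21) - 28*r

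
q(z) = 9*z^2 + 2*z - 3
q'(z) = 18*z + 2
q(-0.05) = -3.08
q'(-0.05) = 1.10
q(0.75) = 3.56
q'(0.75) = 15.50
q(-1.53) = 15.01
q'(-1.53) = -25.54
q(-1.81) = 22.86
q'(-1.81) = -30.58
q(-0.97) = 3.53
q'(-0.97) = -15.46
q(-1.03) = 4.49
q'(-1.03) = -16.54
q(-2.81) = 62.44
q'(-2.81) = -48.58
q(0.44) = -0.38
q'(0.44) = 9.92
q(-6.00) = 309.00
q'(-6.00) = -106.00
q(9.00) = 744.00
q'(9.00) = 164.00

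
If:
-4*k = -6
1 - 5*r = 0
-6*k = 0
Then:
No Solution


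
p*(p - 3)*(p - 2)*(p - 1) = p^4 - 6*p^3 + 11*p^2 - 6*p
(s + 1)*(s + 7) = s^2 + 8*s + 7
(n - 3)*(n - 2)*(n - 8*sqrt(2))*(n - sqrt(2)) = n^4 - 9*sqrt(2)*n^3 - 5*n^3 + 22*n^2 + 45*sqrt(2)*n^2 - 80*n - 54*sqrt(2)*n + 96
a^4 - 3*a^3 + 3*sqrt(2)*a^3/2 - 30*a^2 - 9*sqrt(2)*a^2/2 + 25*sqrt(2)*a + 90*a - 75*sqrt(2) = (a - 3)*(a - 5*sqrt(2)/2)*(a - sqrt(2))*(a + 5*sqrt(2))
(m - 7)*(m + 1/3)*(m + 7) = m^3 + m^2/3 - 49*m - 49/3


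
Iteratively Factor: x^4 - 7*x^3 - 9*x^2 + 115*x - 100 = (x - 1)*(x^3 - 6*x^2 - 15*x + 100) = (x - 5)*(x - 1)*(x^2 - x - 20) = (x - 5)^2*(x - 1)*(x + 4)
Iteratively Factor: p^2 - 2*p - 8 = (p + 2)*(p - 4)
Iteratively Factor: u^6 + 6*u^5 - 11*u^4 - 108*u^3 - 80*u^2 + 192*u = (u + 4)*(u^5 + 2*u^4 - 19*u^3 - 32*u^2 + 48*u) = (u + 4)^2*(u^4 - 2*u^3 - 11*u^2 + 12*u) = u*(u + 4)^2*(u^3 - 2*u^2 - 11*u + 12) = u*(u - 1)*(u + 4)^2*(u^2 - u - 12) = u*(u - 4)*(u - 1)*(u + 4)^2*(u + 3)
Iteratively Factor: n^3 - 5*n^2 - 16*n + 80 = (n - 4)*(n^2 - n - 20) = (n - 4)*(n + 4)*(n - 5)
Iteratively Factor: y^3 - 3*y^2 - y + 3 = (y + 1)*(y^2 - 4*y + 3) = (y - 1)*(y + 1)*(y - 3)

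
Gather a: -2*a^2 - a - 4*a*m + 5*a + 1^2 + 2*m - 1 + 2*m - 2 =-2*a^2 + a*(4 - 4*m) + 4*m - 2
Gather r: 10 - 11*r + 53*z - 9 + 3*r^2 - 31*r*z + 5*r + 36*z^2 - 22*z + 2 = 3*r^2 + r*(-31*z - 6) + 36*z^2 + 31*z + 3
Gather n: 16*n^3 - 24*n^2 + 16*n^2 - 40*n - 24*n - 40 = 16*n^3 - 8*n^2 - 64*n - 40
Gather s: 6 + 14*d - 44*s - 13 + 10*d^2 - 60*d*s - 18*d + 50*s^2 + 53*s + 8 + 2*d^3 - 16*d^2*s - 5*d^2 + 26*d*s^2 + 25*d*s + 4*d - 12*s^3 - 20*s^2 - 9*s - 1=2*d^3 + 5*d^2 - 12*s^3 + s^2*(26*d + 30) + s*(-16*d^2 - 35*d)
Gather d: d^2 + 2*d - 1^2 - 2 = d^2 + 2*d - 3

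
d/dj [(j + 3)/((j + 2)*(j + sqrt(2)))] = (-(j + 2)*(j + 3) + (j + 2)*(j + sqrt(2)) - (j + 3)*(j + sqrt(2)))/((j + 2)^2*(j + sqrt(2))^2)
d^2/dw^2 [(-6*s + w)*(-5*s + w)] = 2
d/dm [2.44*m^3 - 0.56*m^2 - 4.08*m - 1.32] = 7.32*m^2 - 1.12*m - 4.08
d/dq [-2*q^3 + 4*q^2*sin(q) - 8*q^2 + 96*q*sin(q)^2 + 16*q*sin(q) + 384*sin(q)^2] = 4*q^2*cos(q) - 6*q^2 + 8*q*sin(q) + 96*q*sin(2*q) + 16*q*cos(q) - 16*q + 96*sin(q)^2 + 16*sin(q) + 384*sin(2*q)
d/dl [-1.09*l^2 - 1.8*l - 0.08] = -2.18*l - 1.8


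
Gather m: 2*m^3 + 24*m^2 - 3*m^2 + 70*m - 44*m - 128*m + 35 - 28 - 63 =2*m^3 + 21*m^2 - 102*m - 56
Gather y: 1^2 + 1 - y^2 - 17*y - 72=-y^2 - 17*y - 70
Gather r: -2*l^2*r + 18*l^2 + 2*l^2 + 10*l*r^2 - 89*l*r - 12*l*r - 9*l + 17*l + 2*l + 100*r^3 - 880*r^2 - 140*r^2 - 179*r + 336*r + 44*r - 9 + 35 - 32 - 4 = 20*l^2 + 10*l + 100*r^3 + r^2*(10*l - 1020) + r*(-2*l^2 - 101*l + 201) - 10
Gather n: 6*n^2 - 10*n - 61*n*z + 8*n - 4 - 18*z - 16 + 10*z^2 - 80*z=6*n^2 + n*(-61*z - 2) + 10*z^2 - 98*z - 20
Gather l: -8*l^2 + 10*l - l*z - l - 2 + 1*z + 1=-8*l^2 + l*(9 - z) + z - 1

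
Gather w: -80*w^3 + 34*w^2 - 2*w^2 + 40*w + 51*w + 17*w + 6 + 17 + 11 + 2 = -80*w^3 + 32*w^2 + 108*w + 36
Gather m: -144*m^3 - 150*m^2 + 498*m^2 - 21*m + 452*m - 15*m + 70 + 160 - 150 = -144*m^3 + 348*m^2 + 416*m + 80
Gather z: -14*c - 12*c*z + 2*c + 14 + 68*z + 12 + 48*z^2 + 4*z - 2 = -12*c + 48*z^2 + z*(72 - 12*c) + 24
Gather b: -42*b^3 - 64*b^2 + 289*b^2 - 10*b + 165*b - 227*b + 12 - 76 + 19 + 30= -42*b^3 + 225*b^2 - 72*b - 15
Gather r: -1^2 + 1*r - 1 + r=2*r - 2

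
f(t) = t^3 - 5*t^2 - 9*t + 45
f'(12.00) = 303.00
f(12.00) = 945.00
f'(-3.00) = 48.00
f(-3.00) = 0.00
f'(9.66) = 174.35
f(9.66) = 392.91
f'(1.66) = -17.33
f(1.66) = 20.86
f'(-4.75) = 106.19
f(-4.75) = -132.23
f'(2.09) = -16.80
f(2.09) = 13.48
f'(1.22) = -16.73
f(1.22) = 28.39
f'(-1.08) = 5.30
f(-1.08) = 47.63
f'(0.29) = -11.65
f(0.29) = 41.99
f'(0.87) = -15.43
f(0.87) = 34.04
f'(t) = 3*t^2 - 10*t - 9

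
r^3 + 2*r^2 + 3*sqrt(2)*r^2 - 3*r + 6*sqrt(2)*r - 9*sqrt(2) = (r - 1)*(r + 3)*(r + 3*sqrt(2))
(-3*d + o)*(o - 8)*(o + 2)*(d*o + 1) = -3*d^2*o^3 + 18*d^2*o^2 + 48*d^2*o + d*o^4 - 6*d*o^3 - 19*d*o^2 + 18*d*o + 48*d + o^3 - 6*o^2 - 16*o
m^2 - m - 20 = (m - 5)*(m + 4)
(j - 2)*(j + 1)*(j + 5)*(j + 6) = j^4 + 10*j^3 + 17*j^2 - 52*j - 60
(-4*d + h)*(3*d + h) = -12*d^2 - d*h + h^2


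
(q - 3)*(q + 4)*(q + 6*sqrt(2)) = q^3 + q^2 + 6*sqrt(2)*q^2 - 12*q + 6*sqrt(2)*q - 72*sqrt(2)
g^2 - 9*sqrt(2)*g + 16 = (g - 8*sqrt(2))*(g - sqrt(2))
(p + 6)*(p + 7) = p^2 + 13*p + 42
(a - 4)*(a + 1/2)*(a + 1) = a^3 - 5*a^2/2 - 11*a/2 - 2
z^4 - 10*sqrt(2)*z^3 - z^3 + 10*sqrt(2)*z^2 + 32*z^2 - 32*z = z*(z - 1)*(z - 8*sqrt(2))*(z - 2*sqrt(2))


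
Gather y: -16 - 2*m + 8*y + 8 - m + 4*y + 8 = -3*m + 12*y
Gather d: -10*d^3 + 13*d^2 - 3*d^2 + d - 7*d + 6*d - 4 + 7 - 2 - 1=-10*d^3 + 10*d^2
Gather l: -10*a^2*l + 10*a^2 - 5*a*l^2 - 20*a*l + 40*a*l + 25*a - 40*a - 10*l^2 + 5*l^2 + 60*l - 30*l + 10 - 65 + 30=10*a^2 - 15*a + l^2*(-5*a - 5) + l*(-10*a^2 + 20*a + 30) - 25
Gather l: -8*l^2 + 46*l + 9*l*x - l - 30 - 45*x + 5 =-8*l^2 + l*(9*x + 45) - 45*x - 25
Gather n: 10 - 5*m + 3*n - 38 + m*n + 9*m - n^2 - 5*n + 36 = 4*m - n^2 + n*(m - 2) + 8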